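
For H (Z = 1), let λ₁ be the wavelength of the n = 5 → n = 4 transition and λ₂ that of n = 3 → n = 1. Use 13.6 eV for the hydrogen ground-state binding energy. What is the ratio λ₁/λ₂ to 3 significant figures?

λ ∝ 1/ΔE ∝ 1/(1/n_f² − 1/n_i²), and the Z² and hc factors cancel in the ratio.
λ₁/λ₂ = (1/1² − 1/3²)/(1/4² − 1/5²) = 0.8889/0.02250 = 39.5.

39.5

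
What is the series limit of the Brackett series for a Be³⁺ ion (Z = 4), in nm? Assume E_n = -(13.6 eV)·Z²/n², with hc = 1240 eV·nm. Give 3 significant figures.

91.2 nm

The Brackett series has lower level n_f = 4; the series limit corresponds to n_i → ∞.
ΔE_max = 13.6 × 16 / 4² = 13.60 eV.
λ_min = 1240 / 13.60 = 91.2 nm.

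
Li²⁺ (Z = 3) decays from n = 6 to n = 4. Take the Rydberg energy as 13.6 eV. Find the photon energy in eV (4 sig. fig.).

4.250 eV

The Bohr energies scale as Z², so for Z = 3: E_n = −122.4/n² eV.
E_6 = −122.4/36 = −3.400 eV and E_4 = −122.4/16 = −7.650 eV.
The photon energy is |E_6 − E_4| = 4.250 eV.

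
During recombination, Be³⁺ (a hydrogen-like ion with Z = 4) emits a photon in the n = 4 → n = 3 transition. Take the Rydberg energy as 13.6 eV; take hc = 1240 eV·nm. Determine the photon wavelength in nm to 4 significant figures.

For Z = 4 the level energies scale as Z², so the effective Rydberg energy is 13.6 × 16 = 217.6 eV.
ΔE = 217.6 × (1/3² − 1/4²) = 217.6 × 0.04861 = 10.58 eV.
λ = hc/ΔE = 1240 / 10.58 = 117.2 nm.

117.2 nm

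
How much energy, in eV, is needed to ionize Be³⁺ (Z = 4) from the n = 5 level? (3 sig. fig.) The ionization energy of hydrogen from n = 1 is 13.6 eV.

8.70 eV

E_n = −13.6 Z²/n² = −217.6/n² eV for Z = 4.
E_5 = −217.6/25 = −8.70 eV, so ionization (to E = 0) requires 8.70 eV.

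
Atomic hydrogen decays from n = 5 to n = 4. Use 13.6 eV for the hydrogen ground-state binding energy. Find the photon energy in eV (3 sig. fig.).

0.306 eV

E_5 = −13.60/25 = −0.5440 eV and E_4 = −13.60/16 = −0.8500 eV.
The photon energy is |E_5 − E_4| = 0.306 eV.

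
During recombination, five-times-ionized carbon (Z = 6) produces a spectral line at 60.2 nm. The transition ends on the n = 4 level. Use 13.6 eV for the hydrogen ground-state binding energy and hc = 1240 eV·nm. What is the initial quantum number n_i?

The photon energy is ΔE = hc/λ = 1240 / 60.2 = 20.60 eV.
With Z = 6, ΔE = 489.6 × (1/n_f² − 1/n_i²), so 1/n_f² − 1/n_i² = 0.04207.
With n_f = 4: 1/n_i² = 1/16 − 0.04207 = 0.02043, so n_i ≈ 7.00.

n_i = 7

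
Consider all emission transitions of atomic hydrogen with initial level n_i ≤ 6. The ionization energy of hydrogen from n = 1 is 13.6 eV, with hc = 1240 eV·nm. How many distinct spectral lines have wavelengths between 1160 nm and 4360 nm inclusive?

Enumerate all n_i → n_f pairs with 1 ≤ n_f < n_i ≤ 6 and compute λ = 1240 / [13.6·1·(1/n_f² − 1/n_i²)].
Lines falling in [1160, 4360] nm: 5→3 (1282 nm), 4→3 (1876 nm), 6→4 (2626 nm), 5→4 (4052 nm).

4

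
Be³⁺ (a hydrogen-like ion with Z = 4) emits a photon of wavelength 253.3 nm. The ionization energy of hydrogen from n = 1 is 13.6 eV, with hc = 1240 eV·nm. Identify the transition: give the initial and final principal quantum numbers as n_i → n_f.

The photon energy is ΔE = hc/λ = 1240 / 253.3 = 4.895 eV.
With Z = 4, ΔE = 217.6 × (1/n_f² − 1/n_i²), so 1/n_f² − 1/n_i² = 0.02250.
Trying n_f = 4 gives 1/n_i² = 0.04000, i.e. n_i ≈ 5; this pair matches.

n_i = 5, n_f = 4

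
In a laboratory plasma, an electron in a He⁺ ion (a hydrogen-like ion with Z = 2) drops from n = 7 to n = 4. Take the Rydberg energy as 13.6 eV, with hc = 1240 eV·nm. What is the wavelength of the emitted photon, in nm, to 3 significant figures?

For Z = 2 the level energies scale as Z², so the effective Rydberg energy is 13.6 × 4 = 54.40 eV.
ΔE = 54.40 × (1/4² − 1/7²) = 54.40 × 0.04209 = 2.290 eV.
λ = hc/ΔE = 1240 / 2.290 = 542 nm.

542 nm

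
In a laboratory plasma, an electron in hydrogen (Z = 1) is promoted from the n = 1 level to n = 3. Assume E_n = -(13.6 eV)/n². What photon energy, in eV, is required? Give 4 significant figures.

E_3 = −13.60/9 = −1.511 eV and E_1 = −13.60/1 = −13.60 eV.
The photon energy is |E_3 − E_1| = 12.09 eV.

12.09 eV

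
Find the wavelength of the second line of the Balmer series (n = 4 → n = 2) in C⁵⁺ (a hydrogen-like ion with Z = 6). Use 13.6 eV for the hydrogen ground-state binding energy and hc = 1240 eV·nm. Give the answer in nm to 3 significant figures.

The Balmer series terminates on n_f = 2; the second line has n_i = 2+2 = 4.
ΔE = 489.6 × (1/2² − 1/4²) = 91.80 eV.
λ = 1240 / 91.80 = 13.5 nm.

13.5 nm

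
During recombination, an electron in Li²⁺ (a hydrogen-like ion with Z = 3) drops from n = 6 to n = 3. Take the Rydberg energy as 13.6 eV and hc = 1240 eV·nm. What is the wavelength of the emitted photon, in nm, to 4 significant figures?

121.6 nm

For Z = 3 the level energies scale as Z², so the effective Rydberg energy is 13.6 × 9 = 122.4 eV.
ΔE = 122.4 × (1/3² − 1/6²) = 122.4 × 0.08333 = 10.20 eV.
λ = hc/ΔE = 1240 / 10.20 = 121.6 nm.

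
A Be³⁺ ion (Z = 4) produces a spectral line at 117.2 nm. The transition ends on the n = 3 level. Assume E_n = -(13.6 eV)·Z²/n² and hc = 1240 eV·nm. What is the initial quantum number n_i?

n_i = 4

The photon energy is ΔE = hc/λ = 1240 / 117.2 = 10.58 eV.
With Z = 4, ΔE = 217.6 × (1/n_f² − 1/n_i²), so 1/n_f² − 1/n_i² = 0.04862.
With n_f = 3: 1/n_i² = 1/9 − 0.04862 = 0.06249, so n_i ≈ 4.00.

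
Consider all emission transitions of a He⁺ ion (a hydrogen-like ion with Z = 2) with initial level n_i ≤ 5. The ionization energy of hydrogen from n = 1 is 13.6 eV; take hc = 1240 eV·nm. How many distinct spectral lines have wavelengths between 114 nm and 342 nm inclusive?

Enumerate all n_i → n_f pairs with 1 ≤ n_f < n_i ≤ 5 and compute λ = 1240 / [13.6·4·(1/n_f² − 1/n_i²)].
Lines falling in [114, 342] nm: 4→2 (121.6 nm), 3→2 (164.1 nm), 5→3 (320.5 nm).

3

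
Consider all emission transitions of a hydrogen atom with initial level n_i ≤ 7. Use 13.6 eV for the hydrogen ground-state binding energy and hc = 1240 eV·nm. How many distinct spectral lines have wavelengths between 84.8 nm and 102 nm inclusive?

4

Enumerate all n_i → n_f pairs with 1 ≤ n_f < n_i ≤ 7 and compute λ = 1240 / [13.6·1·(1/n_f² − 1/n_i²)].
Lines falling in [84.8, 102] nm: 7→1 (93.08 nm), 6→1 (93.78 nm), 5→1 (94.98 nm), 4→1 (97.25 nm).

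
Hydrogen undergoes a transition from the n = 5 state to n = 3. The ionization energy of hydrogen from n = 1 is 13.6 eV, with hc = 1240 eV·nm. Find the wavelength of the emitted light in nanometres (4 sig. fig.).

ΔE = 13.60 × (1/3² − 1/5²) = 13.60 × 0.07111 = 0.9671 eV.
λ = hc/ΔE = 1240 / 0.9671 = 1282 nm.
This line belongs to the Paschen series.

1282 nm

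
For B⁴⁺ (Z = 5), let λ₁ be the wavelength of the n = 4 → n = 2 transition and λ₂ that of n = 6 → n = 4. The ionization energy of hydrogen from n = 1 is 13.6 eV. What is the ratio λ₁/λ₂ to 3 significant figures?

λ ∝ 1/ΔE ∝ 1/(1/n_f² − 1/n_i²), and the Z² and hc factors cancel in the ratio.
λ₁/λ₂ = (1/4² − 1/6²)/(1/2² − 1/4²) = 0.03472/0.1875 = 0.185.

0.185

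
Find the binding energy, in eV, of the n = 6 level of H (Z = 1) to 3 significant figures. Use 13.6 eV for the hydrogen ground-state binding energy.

0.378 eV

E_6 = −13.60/36 = −0.378 eV, so ionization (to E = 0) requires 0.378 eV.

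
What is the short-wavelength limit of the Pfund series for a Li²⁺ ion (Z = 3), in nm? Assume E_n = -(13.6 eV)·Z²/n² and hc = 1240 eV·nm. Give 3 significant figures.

253 nm

The Pfund series has lower level n_f = 5; the series limit corresponds to n_i → ∞.
ΔE_max = 13.6 × 9 / 5² = 4.896 eV.
λ_min = 1240 / 4.896 = 253 nm.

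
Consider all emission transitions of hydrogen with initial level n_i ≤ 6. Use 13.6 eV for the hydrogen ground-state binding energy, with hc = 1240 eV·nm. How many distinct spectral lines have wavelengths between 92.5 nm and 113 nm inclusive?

4

Enumerate all n_i → n_f pairs with 1 ≤ n_f < n_i ≤ 6 and compute λ = 1240 / [13.6·1·(1/n_f² − 1/n_i²)].
Lines falling in [92.5, 113] nm: 6→1 (93.78 nm), 5→1 (94.98 nm), 4→1 (97.25 nm), 3→1 (102.6 nm).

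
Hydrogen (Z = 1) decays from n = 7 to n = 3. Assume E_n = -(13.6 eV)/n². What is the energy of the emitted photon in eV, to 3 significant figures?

E_7 = −13.60/49 = −0.2776 eV and E_3 = −13.60/9 = −1.511 eV.
The photon energy is |E_7 − E_3| = 1.23 eV.

1.23 eV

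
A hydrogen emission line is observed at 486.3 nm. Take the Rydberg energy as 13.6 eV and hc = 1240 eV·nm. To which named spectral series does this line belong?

Balmer

ΔE = 1240/486.3 = 2.550 eV.
This matches 13.6 × (1/2² − 1/4²), so n_f = 2: the Balmer series.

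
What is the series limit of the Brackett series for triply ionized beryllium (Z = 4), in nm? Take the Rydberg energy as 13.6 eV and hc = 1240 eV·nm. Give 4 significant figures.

The Brackett series has lower level n_f = 4; the series limit corresponds to n_i → ∞.
ΔE_max = 13.6 × 16 / 4² = 13.60 eV.
λ_min = 1240 / 13.60 = 91.18 nm.

91.18 nm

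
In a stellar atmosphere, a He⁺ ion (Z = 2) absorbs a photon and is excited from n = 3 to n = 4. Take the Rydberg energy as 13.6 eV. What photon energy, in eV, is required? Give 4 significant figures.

2.644 eV

The Bohr energies scale as Z², so for Z = 2: E_n = −54.40/n² eV.
E_4 = −54.40/16 = −3.400 eV and E_3 = −54.40/9 = −6.044 eV.
The photon energy is |E_4 − E_3| = 2.644 eV.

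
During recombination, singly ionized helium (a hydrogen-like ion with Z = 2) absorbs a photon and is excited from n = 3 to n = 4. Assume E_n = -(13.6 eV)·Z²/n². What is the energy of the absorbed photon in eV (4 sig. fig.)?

The Bohr energies scale as Z², so for Z = 2: E_n = −54.40/n² eV.
E_4 = −54.40/16 = −3.400 eV and E_3 = −54.40/9 = −6.044 eV.
The photon energy is |E_4 − E_3| = 2.644 eV.

2.644 eV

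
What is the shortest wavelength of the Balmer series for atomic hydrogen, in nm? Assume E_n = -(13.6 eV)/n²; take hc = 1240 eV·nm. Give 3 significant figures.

365 nm

The Balmer series has lower level n_f = 2; the series limit corresponds to n_i → ∞.
ΔE_max = 13.6 × 1 / 2² = 3.400 eV.
λ_min = 1240 / 3.400 = 365 nm.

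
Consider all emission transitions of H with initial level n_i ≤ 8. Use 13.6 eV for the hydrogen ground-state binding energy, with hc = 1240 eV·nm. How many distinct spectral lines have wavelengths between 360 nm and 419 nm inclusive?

3

Enumerate all n_i → n_f pairs with 1 ≤ n_f < n_i ≤ 8 and compute λ = 1240 / [13.6·1·(1/n_f² − 1/n_i²)].
Lines falling in [360, 419] nm: 8→2 (389.0 nm), 7→2 (397.1 nm), 6→2 (410.3 nm).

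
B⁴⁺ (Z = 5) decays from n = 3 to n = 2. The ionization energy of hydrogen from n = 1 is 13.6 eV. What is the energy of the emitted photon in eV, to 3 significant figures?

47.2 eV

The Bohr energies scale as Z², so for Z = 5: E_n = −340.0/n² eV.
E_3 = −340.0/9 = −37.78 eV and E_2 = −340.0/4 = −85.00 eV.
The photon energy is |E_3 − E_2| = 47.2 eV.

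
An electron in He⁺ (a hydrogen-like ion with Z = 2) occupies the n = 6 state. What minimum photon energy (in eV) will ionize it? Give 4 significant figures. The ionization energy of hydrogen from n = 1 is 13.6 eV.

1.511 eV

E_n = −13.6 Z²/n² = −54.40/n² eV for Z = 2.
E_6 = −54.40/36 = −1.511 eV, so ionization (to E = 0) requires 1.511 eV.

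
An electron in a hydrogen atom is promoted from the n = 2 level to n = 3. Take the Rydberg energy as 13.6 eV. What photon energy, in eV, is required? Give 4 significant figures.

E_3 = −13.60/9 = −1.511 eV and E_2 = −13.60/4 = −3.400 eV.
The photon energy is |E_3 − E_2| = 1.889 eV.

1.889 eV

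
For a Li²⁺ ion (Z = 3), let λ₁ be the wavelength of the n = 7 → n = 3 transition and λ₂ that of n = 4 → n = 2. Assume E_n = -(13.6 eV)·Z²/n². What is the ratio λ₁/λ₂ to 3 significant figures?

2.07

λ ∝ 1/ΔE ∝ 1/(1/n_f² − 1/n_i²), and the Z² and hc factors cancel in the ratio.
λ₁/λ₂ = (1/2² − 1/4²)/(1/3² − 1/7²) = 0.1875/0.09070 = 2.07.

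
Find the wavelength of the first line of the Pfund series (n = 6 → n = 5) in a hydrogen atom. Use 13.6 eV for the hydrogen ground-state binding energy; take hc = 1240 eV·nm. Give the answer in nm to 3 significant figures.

The Pfund series terminates on n_f = 5; the first line has n_i = 5+1 = 6.
ΔE = 13.60 × (1/5² − 1/6²) = 0.1662 eV.
λ = 1240 / 0.1662 = 7460 nm.

7460 nm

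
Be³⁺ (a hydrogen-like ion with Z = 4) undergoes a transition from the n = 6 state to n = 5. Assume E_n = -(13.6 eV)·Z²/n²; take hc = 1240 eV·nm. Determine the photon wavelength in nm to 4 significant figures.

For Z = 4 the level energies scale as Z², so the effective Rydberg energy is 13.6 × 16 = 217.6 eV.
ΔE = 217.6 × (1/5² − 1/6²) = 217.6 × 0.01222 = 2.660 eV.
λ = hc/ΔE = 1240 / 2.660 = 466.2 nm.

466.2 nm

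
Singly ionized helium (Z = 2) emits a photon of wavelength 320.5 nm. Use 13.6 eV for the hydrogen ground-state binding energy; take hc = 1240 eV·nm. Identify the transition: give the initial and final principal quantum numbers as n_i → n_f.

The photon energy is ΔE = hc/λ = 1240 / 320.5 = 3.869 eV.
With Z = 2, ΔE = 54.40 × (1/n_f² − 1/n_i²), so 1/n_f² − 1/n_i² = 0.07112.
Trying n_f = 3 gives 1/n_i² = 0.03999, i.e. n_i ≈ 5; this pair matches.

n_i = 5, n_f = 3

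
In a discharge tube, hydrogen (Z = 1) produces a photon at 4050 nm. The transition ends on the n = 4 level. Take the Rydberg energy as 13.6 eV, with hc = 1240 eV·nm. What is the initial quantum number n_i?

n_i = 5

The photon energy is ΔE = hc/λ = 1240 / 4050 = 0.3062 eV.
With Z = 1, ΔE = 13.60 × (1/n_f² − 1/n_i²), so 1/n_f² − 1/n_i² = 0.02251.
With n_f = 4: 1/n_i² = 1/16 − 0.02251 = 0.03999, so n_i ≈ 5.00.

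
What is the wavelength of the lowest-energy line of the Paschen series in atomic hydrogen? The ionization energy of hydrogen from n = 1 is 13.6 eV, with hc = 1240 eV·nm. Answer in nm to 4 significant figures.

The Paschen series terminates on n_f = 3; the first line has n_i = 3+1 = 4.
ΔE = 13.60 × (1/3² − 1/4²) = 0.6611 eV.
λ = 1240 / 0.6611 = 1876 nm.

1876 nm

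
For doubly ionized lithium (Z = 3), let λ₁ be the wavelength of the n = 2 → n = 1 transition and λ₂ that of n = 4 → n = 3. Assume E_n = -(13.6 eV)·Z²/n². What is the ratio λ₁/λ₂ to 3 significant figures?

λ ∝ 1/ΔE ∝ 1/(1/n_f² − 1/n_i²), and the Z² and hc factors cancel in the ratio.
λ₁/λ₂ = (1/3² − 1/4²)/(1/1² − 1/2²) = 0.04861/0.7500 = 0.0648.

0.0648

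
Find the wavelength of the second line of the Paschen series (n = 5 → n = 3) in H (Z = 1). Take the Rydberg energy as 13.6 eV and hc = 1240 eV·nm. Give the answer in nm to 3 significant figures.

The Paschen series terminates on n_f = 3; the second line has n_i = 3+2 = 5.
ΔE = 13.60 × (1/3² − 1/5²) = 0.9671 eV.
λ = 1240 / 0.9671 = 1280 nm.

1280 nm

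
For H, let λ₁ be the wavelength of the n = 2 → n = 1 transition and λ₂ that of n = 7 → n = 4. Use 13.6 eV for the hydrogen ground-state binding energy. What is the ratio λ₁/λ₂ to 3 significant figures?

λ ∝ 1/ΔE ∝ 1/(1/n_f² − 1/n_i²), and the Z² and hc factors cancel in the ratio.
λ₁/λ₂ = (1/4² − 1/7²)/(1/1² − 1/2²) = 0.04209/0.7500 = 0.0561.

0.0561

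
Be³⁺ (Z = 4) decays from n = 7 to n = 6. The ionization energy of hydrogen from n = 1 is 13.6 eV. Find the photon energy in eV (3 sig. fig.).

1.60 eV

The Bohr energies scale as Z², so for Z = 4: E_n = −217.6/n² eV.
E_7 = −217.6/49 = −4.441 eV and E_6 = −217.6/36 = −6.044 eV.
The photon energy is |E_7 − E_6| = 1.60 eV.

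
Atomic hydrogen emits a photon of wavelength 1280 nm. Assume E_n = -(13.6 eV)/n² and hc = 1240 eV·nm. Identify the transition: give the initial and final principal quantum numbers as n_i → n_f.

The photon energy is ΔE = hc/λ = 1240 / 1280 = 0.9688 eV.
With Z = 1, ΔE = 13.60 × (1/n_f² − 1/n_i²), so 1/n_f² − 1/n_i² = 0.07123.
Trying n_f = 3 gives 1/n_i² = 0.03988, i.e. n_i ≈ 5; this pair matches.

n_i = 5, n_f = 3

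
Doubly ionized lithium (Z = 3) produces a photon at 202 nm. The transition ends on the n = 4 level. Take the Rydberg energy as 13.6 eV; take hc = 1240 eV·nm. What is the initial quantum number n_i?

n_i = 9

The photon energy is ΔE = hc/λ = 1240 / 202 = 6.139 eV.
With Z = 3, ΔE = 122.4 × (1/n_f² − 1/n_i²), so 1/n_f² − 1/n_i² = 0.05015.
With n_f = 4: 1/n_i² = 1/16 − 0.05015 = 0.01235, so n_i ≈ 9.00.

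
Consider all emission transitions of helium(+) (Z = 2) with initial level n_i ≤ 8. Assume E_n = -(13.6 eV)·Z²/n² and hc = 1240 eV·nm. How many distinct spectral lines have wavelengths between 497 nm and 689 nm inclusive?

2

Enumerate all n_i → n_f pairs with 1 ≤ n_f < n_i ≤ 8 and compute λ = 1240 / [13.6·4·(1/n_f² − 1/n_i²)].
Lines falling in [497, 689] nm: 7→4 (541.5 nm), 6→4 (656.5 nm).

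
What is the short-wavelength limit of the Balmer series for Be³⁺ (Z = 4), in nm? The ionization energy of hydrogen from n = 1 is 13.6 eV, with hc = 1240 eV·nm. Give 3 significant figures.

22.8 nm

The Balmer series has lower level n_f = 2; the series limit corresponds to n_i → ∞.
ΔE_max = 13.6 × 16 / 2² = 54.40 eV.
λ_min = 1240 / 54.40 = 22.8 nm.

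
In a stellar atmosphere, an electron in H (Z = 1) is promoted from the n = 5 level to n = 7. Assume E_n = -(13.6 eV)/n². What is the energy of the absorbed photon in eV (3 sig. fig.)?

E_7 = −13.60/49 = −0.2776 eV and E_5 = −13.60/25 = −0.5440 eV.
The photon energy is |E_7 − E_5| = 0.266 eV.

0.266 eV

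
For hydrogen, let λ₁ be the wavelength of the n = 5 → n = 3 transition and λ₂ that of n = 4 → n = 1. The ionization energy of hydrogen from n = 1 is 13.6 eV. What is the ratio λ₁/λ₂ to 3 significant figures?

λ ∝ 1/ΔE ∝ 1/(1/n_f² − 1/n_i²), and the Z² and hc factors cancel in the ratio.
λ₁/λ₂ = (1/1² − 1/4²)/(1/3² − 1/5²) = 0.9375/0.07111 = 13.2.

13.2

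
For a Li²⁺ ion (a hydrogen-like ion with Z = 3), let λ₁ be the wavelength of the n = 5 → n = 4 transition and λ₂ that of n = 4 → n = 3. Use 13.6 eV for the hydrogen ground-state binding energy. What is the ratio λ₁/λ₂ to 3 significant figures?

2.16

λ ∝ 1/ΔE ∝ 1/(1/n_f² − 1/n_i²), and the Z² and hc factors cancel in the ratio.
λ₁/λ₂ = (1/3² − 1/4²)/(1/4² − 1/5²) = 0.04861/0.02250 = 2.16.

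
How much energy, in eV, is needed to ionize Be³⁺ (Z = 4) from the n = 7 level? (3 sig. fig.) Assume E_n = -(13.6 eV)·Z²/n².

4.44 eV

E_n = −13.6 Z²/n² = −217.6/n² eV for Z = 4.
E_7 = −217.6/49 = −4.44 eV, so ionization (to E = 0) requires 4.44 eV.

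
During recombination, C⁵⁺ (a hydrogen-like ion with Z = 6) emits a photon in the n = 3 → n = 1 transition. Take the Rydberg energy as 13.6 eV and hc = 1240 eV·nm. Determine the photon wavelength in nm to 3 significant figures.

For Z = 6 the level energies scale as Z², so the effective Rydberg energy is 13.6 × 36 = 489.6 eV.
ΔE = 489.6 × (1/1² − 1/3²) = 489.6 × 0.8889 = 435.2 eV.
λ = hc/ΔE = 1240 / 435.2 = 2.85 nm.

2.85 nm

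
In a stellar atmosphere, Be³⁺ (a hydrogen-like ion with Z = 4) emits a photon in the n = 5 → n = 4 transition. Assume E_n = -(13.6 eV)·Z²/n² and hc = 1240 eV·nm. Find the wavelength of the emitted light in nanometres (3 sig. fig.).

253 nm

For Z = 4 the level energies scale as Z², so the effective Rydberg energy is 13.6 × 16 = 217.6 eV.
ΔE = 217.6 × (1/4² − 1/5²) = 217.6 × 0.02250 = 4.896 eV.
λ = hc/ΔE = 1240 / 4.896 = 253 nm.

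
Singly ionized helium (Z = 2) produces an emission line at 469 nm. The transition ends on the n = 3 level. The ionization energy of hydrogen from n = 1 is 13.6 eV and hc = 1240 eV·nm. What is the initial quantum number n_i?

The photon energy is ΔE = hc/λ = 1240 / 469 = 2.644 eV.
With Z = 2, ΔE = 54.40 × (1/n_f² − 1/n_i²), so 1/n_f² − 1/n_i² = 0.04860.
With n_f = 3: 1/n_i² = 1/9 − 0.04860 = 0.06251, so n_i ≈ 4.00.

n_i = 4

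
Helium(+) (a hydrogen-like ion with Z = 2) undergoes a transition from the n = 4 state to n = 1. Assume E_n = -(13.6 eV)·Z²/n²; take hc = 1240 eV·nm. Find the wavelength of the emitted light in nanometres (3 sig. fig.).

24.3 nm

For Z = 2 the level energies scale as Z², so the effective Rydberg energy is 13.6 × 4 = 54.40 eV.
ΔE = 54.40 × (1/1² − 1/4²) = 54.40 × 0.9375 = 51.00 eV.
λ = hc/ΔE = 1240 / 51.00 = 24.3 nm.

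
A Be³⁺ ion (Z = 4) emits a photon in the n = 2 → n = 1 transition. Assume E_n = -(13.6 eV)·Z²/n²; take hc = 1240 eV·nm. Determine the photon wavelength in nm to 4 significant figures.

7.598 nm

For Z = 4 the level energies scale as Z², so the effective Rydberg energy is 13.6 × 16 = 217.6 eV.
ΔE = 217.6 × (1/1² − 1/2²) = 217.6 × 0.7500 = 163.2 eV.
λ = hc/ΔE = 1240 / 163.2 = 7.598 nm.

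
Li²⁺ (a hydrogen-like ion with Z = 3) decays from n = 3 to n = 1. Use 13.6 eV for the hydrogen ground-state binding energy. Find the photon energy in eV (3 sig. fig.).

109 eV

The Bohr energies scale as Z², so for Z = 3: E_n = −122.4/n² eV.
E_3 = −122.4/9 = −13.60 eV and E_1 = −122.4/1 = −122.4 eV.
The photon energy is |E_3 − E_1| = 109 eV.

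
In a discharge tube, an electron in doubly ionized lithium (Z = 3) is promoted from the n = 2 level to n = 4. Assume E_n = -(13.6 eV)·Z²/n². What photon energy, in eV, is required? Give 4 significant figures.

The Bohr energies scale as Z², so for Z = 3: E_n = −122.4/n² eV.
E_4 = −122.4/16 = −7.650 eV and E_2 = −122.4/4 = −30.60 eV.
The photon energy is |E_4 − E_2| = 22.95 eV.

22.95 eV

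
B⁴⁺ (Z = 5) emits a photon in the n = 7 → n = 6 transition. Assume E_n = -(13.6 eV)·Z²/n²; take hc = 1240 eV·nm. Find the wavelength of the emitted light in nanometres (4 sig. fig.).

494.9 nm

For Z = 5 the level energies scale as Z², so the effective Rydberg energy is 13.6 × 25 = 340.0 eV.
ΔE = 340.0 × (1/6² − 1/7²) = 340.0 × 0.007370 = 2.506 eV.
λ = hc/ΔE = 1240 / 2.506 = 494.9 nm.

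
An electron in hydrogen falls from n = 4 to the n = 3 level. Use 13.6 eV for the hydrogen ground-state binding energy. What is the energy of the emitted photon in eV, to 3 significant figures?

0.661 eV

E_4 = −13.60/16 = −0.8500 eV and E_3 = −13.60/9 = −1.511 eV.
The photon energy is |E_4 − E_3| = 0.661 eV.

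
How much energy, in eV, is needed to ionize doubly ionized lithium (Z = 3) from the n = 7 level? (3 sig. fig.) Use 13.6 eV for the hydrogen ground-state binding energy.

E_n = −13.6 Z²/n² = −122.4/n² eV for Z = 3.
E_7 = −122.4/49 = −2.50 eV, so ionization (to E = 0) requires 2.50 eV.

2.50 eV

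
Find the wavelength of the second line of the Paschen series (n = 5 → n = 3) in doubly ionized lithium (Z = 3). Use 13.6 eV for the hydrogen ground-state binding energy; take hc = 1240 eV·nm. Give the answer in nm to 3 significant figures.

The Paschen series terminates on n_f = 3; the second line has n_i = 3+2 = 5.
ΔE = 122.4 × (1/3² − 1/5²) = 8.704 eV.
λ = 1240 / 8.704 = 142 nm.

142 nm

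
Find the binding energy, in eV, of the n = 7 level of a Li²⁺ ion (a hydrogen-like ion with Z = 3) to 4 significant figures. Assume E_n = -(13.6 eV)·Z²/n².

E_n = −13.6 Z²/n² = −122.4/n² eV for Z = 3.
E_7 = −122.4/49 = −2.498 eV, so ionization (to E = 0) requires 2.498 eV.

2.498 eV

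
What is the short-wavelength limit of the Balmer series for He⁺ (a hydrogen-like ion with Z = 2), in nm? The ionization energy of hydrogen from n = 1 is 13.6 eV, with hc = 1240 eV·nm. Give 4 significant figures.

91.18 nm

The Balmer series has lower level n_f = 2; the series limit corresponds to n_i → ∞.
ΔE_max = 13.6 × 4 / 2² = 13.60 eV.
λ_min = 1240 / 13.60 = 91.18 nm.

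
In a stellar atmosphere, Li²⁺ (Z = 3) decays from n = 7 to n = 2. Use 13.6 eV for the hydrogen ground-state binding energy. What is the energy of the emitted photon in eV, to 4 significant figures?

The Bohr energies scale as Z², so for Z = 3: E_n = −122.4/n² eV.
E_7 = −122.4/49 = −2.498 eV and E_2 = −122.4/4 = −30.60 eV.
The photon energy is |E_7 − E_2| = 28.10 eV.

28.10 eV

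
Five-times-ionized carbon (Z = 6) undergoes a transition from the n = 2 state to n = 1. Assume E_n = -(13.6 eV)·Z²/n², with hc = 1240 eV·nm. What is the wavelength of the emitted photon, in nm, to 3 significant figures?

3.38 nm

For Z = 6 the level energies scale as Z², so the effective Rydberg energy is 13.6 × 36 = 489.6 eV.
ΔE = 489.6 × (1/1² − 1/2²) = 489.6 × 0.7500 = 367.2 eV.
λ = hc/ΔE = 1240 / 367.2 = 3.38 nm.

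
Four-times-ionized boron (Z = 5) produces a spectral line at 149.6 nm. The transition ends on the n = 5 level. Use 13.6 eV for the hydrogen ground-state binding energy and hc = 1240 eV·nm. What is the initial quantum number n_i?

The photon energy is ΔE = hc/λ = 1240 / 149.6 = 8.289 eV.
With Z = 5, ΔE = 340.0 × (1/n_f² − 1/n_i²), so 1/n_f² − 1/n_i² = 0.02438.
With n_f = 5: 1/n_i² = 1/25 − 0.02438 = 0.01562, so n_i ≈ 8.00.

n_i = 8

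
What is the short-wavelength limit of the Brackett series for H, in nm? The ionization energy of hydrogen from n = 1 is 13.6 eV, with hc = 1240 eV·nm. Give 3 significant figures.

1460 nm

The Brackett series has lower level n_f = 4; the series limit corresponds to n_i → ∞.
ΔE_max = 13.6 × 1 / 4² = 0.8500 eV.
λ_min = 1240 / 0.8500 = 1460 nm.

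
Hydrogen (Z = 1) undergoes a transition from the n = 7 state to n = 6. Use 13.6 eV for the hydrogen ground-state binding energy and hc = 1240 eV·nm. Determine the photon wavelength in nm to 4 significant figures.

ΔE = 13.60 × (1/6² − 1/7²) = 13.60 × 0.007370 = 0.1002 eV.
λ = hc/ΔE = 1240 / 0.1002 = 12370 nm.

12370 nm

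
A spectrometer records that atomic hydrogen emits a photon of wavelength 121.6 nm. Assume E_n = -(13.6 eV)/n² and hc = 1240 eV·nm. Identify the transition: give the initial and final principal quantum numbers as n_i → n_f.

The photon energy is ΔE = hc/λ = 1240 / 121.6 = 10.20 eV.
With Z = 1, ΔE = 13.60 × (1/n_f² − 1/n_i²), so 1/n_f² − 1/n_i² = 0.7498.
Trying n_f = 1 gives 1/n_i² = 0.2502, i.e. n_i ≈ 2; this pair matches.

n_i = 2, n_f = 1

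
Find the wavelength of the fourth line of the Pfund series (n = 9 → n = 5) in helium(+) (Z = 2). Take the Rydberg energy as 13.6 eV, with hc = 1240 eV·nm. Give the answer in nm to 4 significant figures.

824.3 nm

The Pfund series terminates on n_f = 5; the fourth line has n_i = 5+4 = 9.
ΔE = 54.40 × (1/5² − 1/9²) = 1.504 eV.
λ = 1240 / 1.504 = 824.3 nm.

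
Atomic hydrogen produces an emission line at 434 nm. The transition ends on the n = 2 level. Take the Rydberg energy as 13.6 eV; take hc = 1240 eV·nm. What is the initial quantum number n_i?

The photon energy is ΔE = hc/λ = 1240 / 434 = 2.857 eV.
With Z = 1, ΔE = 13.60 × (1/n_f² − 1/n_i²), so 1/n_f² − 1/n_i² = 0.2101.
With n_f = 2: 1/n_i² = 1/4 − 0.2101 = 0.03992, so n_i ≈ 5.01.

n_i = 5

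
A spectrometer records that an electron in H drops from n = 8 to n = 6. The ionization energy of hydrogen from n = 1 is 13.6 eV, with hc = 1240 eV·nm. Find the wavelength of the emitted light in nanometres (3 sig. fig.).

ΔE = 13.60 × (1/6² − 1/8²) = 13.60 × 0.01215 = 0.1653 eV.
λ = hc/ΔE = 1240 / 0.1653 = 7500 nm.

7500 nm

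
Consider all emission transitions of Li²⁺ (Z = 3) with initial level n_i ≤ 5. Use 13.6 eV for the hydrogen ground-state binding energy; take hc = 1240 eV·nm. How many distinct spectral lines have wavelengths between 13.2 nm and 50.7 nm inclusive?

Enumerate all n_i → n_f pairs with 1 ≤ n_f < n_i ≤ 5 and compute λ = 1240 / [13.6·9·(1/n_f² − 1/n_i²)].
Lines falling in [13.2, 50.7] nm: 2→1 (13.51 nm), 5→2 (48.24 nm).

2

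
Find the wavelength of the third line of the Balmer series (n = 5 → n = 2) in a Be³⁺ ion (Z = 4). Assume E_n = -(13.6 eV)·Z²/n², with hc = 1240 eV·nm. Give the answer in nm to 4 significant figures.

The Balmer series terminates on n_f = 2; the third line has n_i = 2+3 = 5.
ΔE = 217.6 × (1/2² − 1/5²) = 45.70 eV.
λ = 1240 / 45.70 = 27.14 nm.

27.14 nm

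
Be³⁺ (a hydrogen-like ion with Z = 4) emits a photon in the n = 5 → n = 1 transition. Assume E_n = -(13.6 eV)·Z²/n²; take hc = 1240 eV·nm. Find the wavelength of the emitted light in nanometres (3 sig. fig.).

For Z = 4 the level energies scale as Z², so the effective Rydberg energy is 13.6 × 16 = 217.6 eV.
ΔE = 217.6 × (1/1² − 1/5²) = 217.6 × 0.9600 = 208.9 eV.
λ = hc/ΔE = 1240 / 208.9 = 5.94 nm.

5.94 nm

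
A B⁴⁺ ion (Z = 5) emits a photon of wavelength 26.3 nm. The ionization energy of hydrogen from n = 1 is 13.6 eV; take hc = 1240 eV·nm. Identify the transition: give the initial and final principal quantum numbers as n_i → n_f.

The photon energy is ΔE = hc/λ = 1240 / 26.3 = 47.15 eV.
With Z = 5, ΔE = 340.0 × (1/n_f² − 1/n_i²), so 1/n_f² − 1/n_i² = 0.1387.
Trying n_f = 2 gives 1/n_i² = 0.1113, i.e. n_i ≈ 3; this pair matches.

n_i = 3, n_f = 2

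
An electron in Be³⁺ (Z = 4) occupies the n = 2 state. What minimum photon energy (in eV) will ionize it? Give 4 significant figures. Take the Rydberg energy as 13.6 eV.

E_n = −13.6 Z²/n² = −217.6/n² eV for Z = 4.
E_2 = −217.6/4 = −54.40 eV, so ionization (to E = 0) requires 54.40 eV.

54.40 eV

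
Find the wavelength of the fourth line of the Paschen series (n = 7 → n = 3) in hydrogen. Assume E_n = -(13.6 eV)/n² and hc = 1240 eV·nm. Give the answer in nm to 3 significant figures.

The Paschen series terminates on n_f = 3; the fourth line has n_i = 3+4 = 7.
ΔE = 13.60 × (1/3² − 1/7²) = 1.234 eV.
λ = 1240 / 1.234 = 1010 nm.

1010 nm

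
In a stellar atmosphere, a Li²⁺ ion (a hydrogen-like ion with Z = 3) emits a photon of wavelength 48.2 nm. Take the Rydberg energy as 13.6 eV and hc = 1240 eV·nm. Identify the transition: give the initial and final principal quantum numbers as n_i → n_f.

The photon energy is ΔE = hc/λ = 1240 / 48.2 = 25.73 eV.
With Z = 3, ΔE = 122.4 × (1/n_f² − 1/n_i²), so 1/n_f² − 1/n_i² = 0.2102.
Trying n_f = 2 gives 1/n_i² = 0.03982, i.e. n_i ≈ 5; this pair matches.

n_i = 5, n_f = 2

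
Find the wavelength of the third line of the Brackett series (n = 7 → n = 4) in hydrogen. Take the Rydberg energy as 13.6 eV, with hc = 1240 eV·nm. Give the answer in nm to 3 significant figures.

The Brackett series terminates on n_f = 4; the third line has n_i = 4+3 = 7.
ΔE = 13.60 × (1/4² − 1/7²) = 0.5724 eV.
λ = 1240 / 0.5724 = 2170 nm.

2170 nm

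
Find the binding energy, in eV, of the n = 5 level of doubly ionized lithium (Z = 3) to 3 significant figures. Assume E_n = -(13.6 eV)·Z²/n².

E_n = −13.6 Z²/n² = −122.4/n² eV for Z = 3.
E_5 = −122.4/25 = −4.90 eV, so ionization (to E = 0) requires 4.90 eV.

4.90 eV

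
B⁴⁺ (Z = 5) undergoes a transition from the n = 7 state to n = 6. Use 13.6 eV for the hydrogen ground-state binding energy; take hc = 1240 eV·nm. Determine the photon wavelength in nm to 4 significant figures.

494.9 nm

For Z = 5 the level energies scale as Z², so the effective Rydberg energy is 13.6 × 25 = 340.0 eV.
ΔE = 340.0 × (1/6² − 1/7²) = 340.0 × 0.007370 = 2.506 eV.
λ = hc/ΔE = 1240 / 2.506 = 494.9 nm.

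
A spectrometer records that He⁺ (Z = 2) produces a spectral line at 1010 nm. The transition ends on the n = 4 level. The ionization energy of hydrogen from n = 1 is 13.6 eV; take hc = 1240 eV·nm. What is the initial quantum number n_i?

n_i = 5

The photon energy is ΔE = hc/λ = 1240 / 1010 = 1.228 eV.
With Z = 2, ΔE = 54.40 × (1/n_f² − 1/n_i²), so 1/n_f² − 1/n_i² = 0.02257.
With n_f = 4: 1/n_i² = 1/16 − 0.02257 = 0.03993, so n_i ≈ 5.00.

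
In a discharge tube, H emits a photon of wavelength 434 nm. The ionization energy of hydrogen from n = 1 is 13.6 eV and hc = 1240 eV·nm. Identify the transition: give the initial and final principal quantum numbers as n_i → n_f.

The photon energy is ΔE = hc/λ = 1240 / 434 = 2.857 eV.
With Z = 1, ΔE = 13.60 × (1/n_f² − 1/n_i²), so 1/n_f² − 1/n_i² = 0.2101.
Trying n_f = 2 gives 1/n_i² = 0.03992, i.e. n_i ≈ 5; this pair matches.

n_i = 5, n_f = 2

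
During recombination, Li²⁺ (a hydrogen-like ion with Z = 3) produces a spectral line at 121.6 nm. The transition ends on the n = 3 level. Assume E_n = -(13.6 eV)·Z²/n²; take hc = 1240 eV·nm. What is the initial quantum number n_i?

The photon energy is ΔE = hc/λ = 1240 / 121.6 = 10.20 eV.
With Z = 3, ΔE = 122.4 × (1/n_f² − 1/n_i²), so 1/n_f² − 1/n_i² = 0.08331.
With n_f = 3: 1/n_i² = 1/9 − 0.08331 = 0.02780, so n_i ≈ 6.00.

n_i = 6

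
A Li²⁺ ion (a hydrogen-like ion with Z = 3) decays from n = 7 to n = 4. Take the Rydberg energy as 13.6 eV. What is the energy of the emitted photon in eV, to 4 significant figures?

The Bohr energies scale as Z², so for Z = 3: E_n = −122.4/n² eV.
E_7 = −122.4/49 = −2.498 eV and E_4 = −122.4/16 = −7.650 eV.
The photon energy is |E_7 − E_4| = 5.152 eV.

5.152 eV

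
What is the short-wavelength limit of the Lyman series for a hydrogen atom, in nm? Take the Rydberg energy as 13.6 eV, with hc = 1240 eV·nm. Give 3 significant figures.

91.2 nm

The Lyman series has lower level n_f = 1; the series limit corresponds to n_i → ∞.
ΔE_max = 13.6 × 1 / 1² = 13.60 eV.
λ_min = 1240 / 13.60 = 91.2 nm.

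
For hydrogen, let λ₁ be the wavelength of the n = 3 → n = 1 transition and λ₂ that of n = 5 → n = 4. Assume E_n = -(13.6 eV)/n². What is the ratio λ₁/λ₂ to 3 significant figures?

0.0253

λ ∝ 1/ΔE ∝ 1/(1/n_f² − 1/n_i²), and the Z² and hc factors cancel in the ratio.
λ₁/λ₂ = (1/4² − 1/5²)/(1/1² − 1/3²) = 0.02250/0.8889 = 0.0253.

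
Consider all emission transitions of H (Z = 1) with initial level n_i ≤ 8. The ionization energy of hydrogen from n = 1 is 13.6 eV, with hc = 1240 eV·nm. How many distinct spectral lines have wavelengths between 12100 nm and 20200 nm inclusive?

Enumerate all n_i → n_f pairs with 1 ≤ n_f < n_i ≤ 8 and compute λ = 1240 / [13.6·1·(1/n_f² − 1/n_i²)].
Lines falling in [12100, 20200] nm: 7→6 (12370 nm), 8→7 (19060 nm).

2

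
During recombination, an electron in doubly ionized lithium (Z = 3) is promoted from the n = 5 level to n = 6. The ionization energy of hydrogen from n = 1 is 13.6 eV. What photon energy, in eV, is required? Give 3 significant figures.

1.50 eV

The Bohr energies scale as Z², so for Z = 3: E_n = −122.4/n² eV.
E_6 = −122.4/36 = −3.400 eV and E_5 = −122.4/25 = −4.896 eV.
The photon energy is |E_6 − E_5| = 1.50 eV.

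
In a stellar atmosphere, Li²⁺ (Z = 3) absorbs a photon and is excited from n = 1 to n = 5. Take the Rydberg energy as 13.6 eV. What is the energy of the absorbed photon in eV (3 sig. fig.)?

The Bohr energies scale as Z², so for Z = 3: E_n = −122.4/n² eV.
E_5 = −122.4/25 = −4.896 eV and E_1 = −122.4/1 = −122.4 eV.
The photon energy is |E_5 − E_1| = 118 eV.

118 eV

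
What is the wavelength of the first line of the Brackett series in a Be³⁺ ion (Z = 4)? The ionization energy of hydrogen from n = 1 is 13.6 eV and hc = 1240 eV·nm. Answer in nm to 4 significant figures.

The Brackett series terminates on n_f = 4; the first line has n_i = 4+1 = 5.
ΔE = 217.6 × (1/4² − 1/5²) = 4.896 eV.
λ = 1240 / 4.896 = 253.3 nm.

253.3 nm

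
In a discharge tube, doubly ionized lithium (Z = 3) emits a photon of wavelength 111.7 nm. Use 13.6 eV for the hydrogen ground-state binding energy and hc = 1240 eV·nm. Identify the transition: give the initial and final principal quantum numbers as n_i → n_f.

The photon energy is ΔE = hc/λ = 1240 / 111.7 = 11.10 eV.
With Z = 3, ΔE = 122.4 × (1/n_f² − 1/n_i²), so 1/n_f² − 1/n_i² = 0.09070.
Trying n_f = 3 gives 1/n_i² = 0.02042, i.e. n_i ≈ 7; this pair matches.

n_i = 7, n_f = 3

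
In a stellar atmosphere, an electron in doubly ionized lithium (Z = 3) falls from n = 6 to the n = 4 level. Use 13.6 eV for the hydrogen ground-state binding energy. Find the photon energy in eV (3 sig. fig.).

The Bohr energies scale as Z², so for Z = 3: E_n = −122.4/n² eV.
E_6 = −122.4/36 = −3.400 eV and E_4 = −122.4/16 = −7.650 eV.
The photon energy is |E_6 − E_4| = 4.25 eV.

4.25 eV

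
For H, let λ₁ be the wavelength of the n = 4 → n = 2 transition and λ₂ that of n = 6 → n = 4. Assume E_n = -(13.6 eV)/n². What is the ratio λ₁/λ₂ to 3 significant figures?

λ ∝ 1/ΔE ∝ 1/(1/n_f² − 1/n_i²), and the Z² and hc factors cancel in the ratio.
λ₁/λ₂ = (1/4² − 1/6²)/(1/2² − 1/4²) = 0.03472/0.1875 = 0.185.

0.185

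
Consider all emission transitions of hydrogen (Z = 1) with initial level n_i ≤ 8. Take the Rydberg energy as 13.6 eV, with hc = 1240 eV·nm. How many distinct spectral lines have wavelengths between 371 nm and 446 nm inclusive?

Enumerate all n_i → n_f pairs with 1 ≤ n_f < n_i ≤ 8 and compute λ = 1240 / [13.6·1·(1/n_f² − 1/n_i²)].
Lines falling in [371, 446] nm: 8→2 (389.0 nm), 7→2 (397.1 nm), 6→2 (410.3 nm), 5→2 (434.2 nm).

4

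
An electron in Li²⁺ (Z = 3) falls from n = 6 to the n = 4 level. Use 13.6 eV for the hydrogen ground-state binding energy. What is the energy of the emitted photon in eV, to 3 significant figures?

The Bohr energies scale as Z², so for Z = 3: E_n = −122.4/n² eV.
E_6 = −122.4/36 = −3.400 eV and E_4 = −122.4/16 = −7.650 eV.
The photon energy is |E_6 − E_4| = 4.25 eV.

4.25 eV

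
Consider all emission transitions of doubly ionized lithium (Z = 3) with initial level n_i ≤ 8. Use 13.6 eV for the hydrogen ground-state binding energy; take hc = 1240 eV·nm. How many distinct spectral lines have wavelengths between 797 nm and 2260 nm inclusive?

4

Enumerate all n_i → n_f pairs with 1 ≤ n_f < n_i ≤ 8 and compute λ = 1240 / [13.6·9·(1/n_f² − 1/n_i²)].
Lines falling in [797, 2260] nm: 6→5 (828.9 nm), 8→6 (833.6 nm), 7→6 (1375 nm), 8→7 (2118 nm).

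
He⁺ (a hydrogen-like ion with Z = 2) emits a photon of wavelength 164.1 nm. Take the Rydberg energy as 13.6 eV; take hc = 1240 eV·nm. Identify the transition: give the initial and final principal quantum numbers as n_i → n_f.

n_i = 3, n_f = 2

The photon energy is ΔE = hc/λ = 1240 / 164.1 = 7.556 eV.
With Z = 2, ΔE = 54.40 × (1/n_f² − 1/n_i²), so 1/n_f² − 1/n_i² = 0.1389.
Trying n_f = 2 gives 1/n_i² = 0.1111, i.e. n_i ≈ 3; this pair matches.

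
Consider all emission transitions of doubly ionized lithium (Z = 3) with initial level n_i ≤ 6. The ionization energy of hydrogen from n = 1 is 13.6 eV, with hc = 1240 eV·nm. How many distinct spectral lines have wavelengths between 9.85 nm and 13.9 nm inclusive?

Enumerate all n_i → n_f pairs with 1 ≤ n_f < n_i ≤ 6 and compute λ = 1240 / [13.6·9·(1/n_f² − 1/n_i²)].
Lines falling in [9.85, 13.9] nm: 6→1 (10.42 nm), 5→1 (10.55 nm), 4→1 (10.81 nm), 3→1 (11.40 nm), 2→1 (13.51 nm).

5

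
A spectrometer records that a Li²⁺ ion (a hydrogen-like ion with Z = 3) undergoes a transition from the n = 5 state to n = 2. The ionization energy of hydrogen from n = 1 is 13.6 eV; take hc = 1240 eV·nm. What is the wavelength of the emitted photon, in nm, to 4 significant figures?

48.24 nm

For Z = 3 the level energies scale as Z², so the effective Rydberg energy is 13.6 × 9 = 122.4 eV.
ΔE = 122.4 × (1/2² − 1/5²) = 122.4 × 0.2100 = 25.70 eV.
λ = hc/ΔE = 1240 / 25.70 = 48.24 nm.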